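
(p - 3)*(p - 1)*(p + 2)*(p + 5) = p^4 + 3*p^3 - 15*p^2 - 19*p + 30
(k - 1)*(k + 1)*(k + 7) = k^3 + 7*k^2 - k - 7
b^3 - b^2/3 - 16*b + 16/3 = (b - 4)*(b - 1/3)*(b + 4)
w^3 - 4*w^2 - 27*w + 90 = (w - 6)*(w - 3)*(w + 5)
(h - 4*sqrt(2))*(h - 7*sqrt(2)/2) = h^2 - 15*sqrt(2)*h/2 + 28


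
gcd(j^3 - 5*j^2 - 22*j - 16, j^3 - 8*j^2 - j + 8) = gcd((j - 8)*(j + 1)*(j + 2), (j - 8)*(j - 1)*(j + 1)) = j^2 - 7*j - 8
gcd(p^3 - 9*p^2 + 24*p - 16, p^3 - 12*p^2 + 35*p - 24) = p - 1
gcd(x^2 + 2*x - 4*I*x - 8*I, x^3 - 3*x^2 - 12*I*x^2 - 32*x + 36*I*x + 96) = x - 4*I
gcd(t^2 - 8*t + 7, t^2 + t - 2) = t - 1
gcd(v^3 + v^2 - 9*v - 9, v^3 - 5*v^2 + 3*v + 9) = v^2 - 2*v - 3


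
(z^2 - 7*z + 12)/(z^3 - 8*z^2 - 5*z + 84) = (z - 3)/(z^2 - 4*z - 21)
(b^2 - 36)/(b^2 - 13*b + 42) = (b + 6)/(b - 7)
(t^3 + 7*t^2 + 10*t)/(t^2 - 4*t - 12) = t*(t + 5)/(t - 6)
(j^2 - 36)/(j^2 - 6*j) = (j + 6)/j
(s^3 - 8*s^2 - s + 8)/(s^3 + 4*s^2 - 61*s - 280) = (s^2 - 1)/(s^2 + 12*s + 35)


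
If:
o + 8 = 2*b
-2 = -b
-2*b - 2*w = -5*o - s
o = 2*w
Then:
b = 2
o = -4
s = 20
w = -2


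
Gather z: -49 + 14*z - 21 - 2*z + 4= 12*z - 66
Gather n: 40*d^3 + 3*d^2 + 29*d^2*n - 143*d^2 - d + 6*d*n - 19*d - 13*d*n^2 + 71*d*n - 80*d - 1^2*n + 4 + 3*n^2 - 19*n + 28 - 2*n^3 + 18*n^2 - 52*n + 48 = 40*d^3 - 140*d^2 - 100*d - 2*n^3 + n^2*(21 - 13*d) + n*(29*d^2 + 77*d - 72) + 80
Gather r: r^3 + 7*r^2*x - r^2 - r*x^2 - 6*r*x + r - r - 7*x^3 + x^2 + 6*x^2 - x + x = r^3 + r^2*(7*x - 1) + r*(-x^2 - 6*x) - 7*x^3 + 7*x^2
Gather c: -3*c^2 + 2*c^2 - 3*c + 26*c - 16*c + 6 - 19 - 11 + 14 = -c^2 + 7*c - 10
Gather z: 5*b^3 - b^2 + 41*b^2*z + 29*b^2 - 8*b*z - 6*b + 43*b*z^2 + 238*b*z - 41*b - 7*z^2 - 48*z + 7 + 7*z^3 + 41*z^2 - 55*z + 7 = 5*b^3 + 28*b^2 - 47*b + 7*z^3 + z^2*(43*b + 34) + z*(41*b^2 + 230*b - 103) + 14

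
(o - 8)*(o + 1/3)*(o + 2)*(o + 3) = o^4 - 8*o^3/3 - 35*o^2 - 178*o/3 - 16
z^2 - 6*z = z*(z - 6)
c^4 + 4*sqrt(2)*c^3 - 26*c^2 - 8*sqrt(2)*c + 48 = (c - 2*sqrt(2))*(c - sqrt(2))*(c + sqrt(2))*(c + 6*sqrt(2))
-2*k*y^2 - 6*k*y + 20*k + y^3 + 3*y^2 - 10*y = (-2*k + y)*(y - 2)*(y + 5)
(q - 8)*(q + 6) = q^2 - 2*q - 48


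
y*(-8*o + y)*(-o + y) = 8*o^2*y - 9*o*y^2 + y^3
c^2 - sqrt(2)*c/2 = c*(c - sqrt(2)/2)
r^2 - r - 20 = (r - 5)*(r + 4)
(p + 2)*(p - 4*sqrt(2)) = p^2 - 4*sqrt(2)*p + 2*p - 8*sqrt(2)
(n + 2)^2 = n^2 + 4*n + 4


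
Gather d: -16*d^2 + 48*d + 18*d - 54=-16*d^2 + 66*d - 54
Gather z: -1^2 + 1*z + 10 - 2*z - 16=-z - 7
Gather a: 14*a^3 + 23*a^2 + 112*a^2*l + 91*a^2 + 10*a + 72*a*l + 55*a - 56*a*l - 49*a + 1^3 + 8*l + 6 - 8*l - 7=14*a^3 + a^2*(112*l + 114) + a*(16*l + 16)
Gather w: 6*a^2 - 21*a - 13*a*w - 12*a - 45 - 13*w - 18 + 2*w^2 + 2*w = 6*a^2 - 33*a + 2*w^2 + w*(-13*a - 11) - 63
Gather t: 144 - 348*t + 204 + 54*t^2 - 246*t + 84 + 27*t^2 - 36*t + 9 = 81*t^2 - 630*t + 441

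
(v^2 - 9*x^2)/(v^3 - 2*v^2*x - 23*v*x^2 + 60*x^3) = (-v - 3*x)/(-v^2 - v*x + 20*x^2)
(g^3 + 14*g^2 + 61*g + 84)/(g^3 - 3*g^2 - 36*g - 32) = (g^2 + 10*g + 21)/(g^2 - 7*g - 8)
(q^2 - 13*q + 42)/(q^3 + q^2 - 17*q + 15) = (q^2 - 13*q + 42)/(q^3 + q^2 - 17*q + 15)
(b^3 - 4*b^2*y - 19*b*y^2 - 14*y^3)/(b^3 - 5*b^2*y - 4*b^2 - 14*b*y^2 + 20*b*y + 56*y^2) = (b + y)/(b - 4)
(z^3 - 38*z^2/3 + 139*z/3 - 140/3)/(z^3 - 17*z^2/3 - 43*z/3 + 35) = (z - 4)/(z + 3)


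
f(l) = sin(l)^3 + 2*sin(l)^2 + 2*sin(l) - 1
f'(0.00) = 2.00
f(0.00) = -1.00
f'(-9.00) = -0.78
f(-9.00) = -1.55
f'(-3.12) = -1.91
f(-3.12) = -1.04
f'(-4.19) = -3.85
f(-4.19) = 2.89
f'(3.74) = -0.58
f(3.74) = -1.67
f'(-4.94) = 1.97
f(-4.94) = 3.77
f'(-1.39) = 0.17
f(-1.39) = -1.98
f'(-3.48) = -3.45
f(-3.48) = -0.08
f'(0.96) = 4.18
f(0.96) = 2.53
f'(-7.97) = -0.11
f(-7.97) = -1.99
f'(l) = 3*sin(l)^2*cos(l) + 4*sin(l)*cos(l) + 2*cos(l)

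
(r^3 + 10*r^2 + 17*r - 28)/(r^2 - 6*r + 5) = (r^2 + 11*r + 28)/(r - 5)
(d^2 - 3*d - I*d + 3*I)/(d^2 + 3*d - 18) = (d - I)/(d + 6)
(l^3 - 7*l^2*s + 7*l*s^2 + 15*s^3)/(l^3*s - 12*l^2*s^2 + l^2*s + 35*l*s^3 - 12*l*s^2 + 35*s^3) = (-l^2 + 2*l*s + 3*s^2)/(s*(-l^2 + 7*l*s - l + 7*s))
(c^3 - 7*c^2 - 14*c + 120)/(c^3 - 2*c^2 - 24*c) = (c - 5)/c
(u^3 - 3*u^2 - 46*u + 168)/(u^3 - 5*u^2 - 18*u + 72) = (u^2 + 3*u - 28)/(u^2 + u - 12)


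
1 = 1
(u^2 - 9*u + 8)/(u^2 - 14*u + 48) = (u - 1)/(u - 6)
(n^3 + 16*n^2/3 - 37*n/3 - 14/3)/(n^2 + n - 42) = (3*n^2 - 5*n - 2)/(3*(n - 6))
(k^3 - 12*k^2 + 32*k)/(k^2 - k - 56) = k*(k - 4)/(k + 7)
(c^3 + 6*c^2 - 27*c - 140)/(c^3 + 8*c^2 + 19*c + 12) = (c^2 + 2*c - 35)/(c^2 + 4*c + 3)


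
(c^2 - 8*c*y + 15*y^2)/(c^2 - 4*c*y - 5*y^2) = (c - 3*y)/(c + y)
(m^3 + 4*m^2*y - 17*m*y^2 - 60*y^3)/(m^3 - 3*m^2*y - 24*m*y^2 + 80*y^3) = (-m - 3*y)/(-m + 4*y)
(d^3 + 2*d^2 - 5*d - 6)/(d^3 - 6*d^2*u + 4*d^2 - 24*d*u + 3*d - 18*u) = (2 - d)/(-d + 6*u)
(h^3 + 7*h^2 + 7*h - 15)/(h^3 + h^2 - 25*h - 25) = (h^2 + 2*h - 3)/(h^2 - 4*h - 5)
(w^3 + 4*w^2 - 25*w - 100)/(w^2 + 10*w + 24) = (w^2 - 25)/(w + 6)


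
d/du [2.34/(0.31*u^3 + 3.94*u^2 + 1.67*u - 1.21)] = (-2.1762*u^2 - 18.4392*u - 3.9078)/(0.31*u^3 + 3.94*u^2 + 1.67*u - 1.21)^2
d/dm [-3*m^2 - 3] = -6*m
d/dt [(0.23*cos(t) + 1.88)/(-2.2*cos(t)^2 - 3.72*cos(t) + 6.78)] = (0.506*sin(t)^2 - 8.272*cos(t) - 9.059)*sin(t)/(2.2*cos(t)^2 + 3.72*cos(t) - 6.78)^2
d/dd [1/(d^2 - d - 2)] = (1 - 2*d)/(-d^2 + d + 2)^2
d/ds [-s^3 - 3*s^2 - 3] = 3*s*(-s - 2)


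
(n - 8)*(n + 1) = n^2 - 7*n - 8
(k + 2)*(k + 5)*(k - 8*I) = k^3 + 7*k^2 - 8*I*k^2 + 10*k - 56*I*k - 80*I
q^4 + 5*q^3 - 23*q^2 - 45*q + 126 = (q - 3)*(q - 2)*(q + 3)*(q + 7)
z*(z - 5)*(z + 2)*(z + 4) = z^4 + z^3 - 22*z^2 - 40*z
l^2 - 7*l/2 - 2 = (l - 4)*(l + 1/2)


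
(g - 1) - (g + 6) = -7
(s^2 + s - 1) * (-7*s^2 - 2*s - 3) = -7*s^4 - 9*s^3 + 2*s^2 - s + 3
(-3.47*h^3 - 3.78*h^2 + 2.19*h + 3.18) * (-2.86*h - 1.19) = 9.9242*h^4 + 14.9401*h^3 - 1.7652*h^2 - 11.7009*h - 3.7842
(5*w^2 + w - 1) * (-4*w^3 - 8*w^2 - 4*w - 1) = -20*w^5 - 44*w^4 - 24*w^3 - w^2 + 3*w + 1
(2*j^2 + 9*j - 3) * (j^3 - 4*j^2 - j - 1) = 2*j^5 + j^4 - 41*j^3 + j^2 - 6*j + 3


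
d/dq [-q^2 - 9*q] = -2*q - 9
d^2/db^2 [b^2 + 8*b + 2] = 2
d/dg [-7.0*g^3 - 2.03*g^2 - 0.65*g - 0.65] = -21.0*g^2 - 4.06*g - 0.65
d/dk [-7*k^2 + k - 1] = 1 - 14*k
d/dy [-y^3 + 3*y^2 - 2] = 3*y*(2 - y)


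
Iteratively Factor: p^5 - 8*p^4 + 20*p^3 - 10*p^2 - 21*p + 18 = (p - 1)*(p^4 - 7*p^3 + 13*p^2 + 3*p - 18) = (p - 3)*(p - 1)*(p^3 - 4*p^2 + p + 6) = (p - 3)*(p - 2)*(p - 1)*(p^2 - 2*p - 3) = (p - 3)^2*(p - 2)*(p - 1)*(p + 1)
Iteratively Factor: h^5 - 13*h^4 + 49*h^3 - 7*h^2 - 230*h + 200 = (h - 5)*(h^4 - 8*h^3 + 9*h^2 + 38*h - 40) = (h - 5)*(h - 1)*(h^3 - 7*h^2 + 2*h + 40) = (h - 5)*(h - 4)*(h - 1)*(h^2 - 3*h - 10) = (h - 5)^2*(h - 4)*(h - 1)*(h + 2)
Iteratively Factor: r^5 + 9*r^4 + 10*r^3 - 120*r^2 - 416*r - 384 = (r - 4)*(r^4 + 13*r^3 + 62*r^2 + 128*r + 96) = (r - 4)*(r + 2)*(r^3 + 11*r^2 + 40*r + 48) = (r - 4)*(r + 2)*(r + 3)*(r^2 + 8*r + 16) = (r - 4)*(r + 2)*(r + 3)*(r + 4)*(r + 4)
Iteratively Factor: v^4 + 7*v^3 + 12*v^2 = (v + 4)*(v^3 + 3*v^2) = v*(v + 4)*(v^2 + 3*v) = v^2*(v + 4)*(v + 3)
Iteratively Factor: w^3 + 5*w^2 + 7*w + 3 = (w + 1)*(w^2 + 4*w + 3) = (w + 1)^2*(w + 3)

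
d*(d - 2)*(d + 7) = d^3 + 5*d^2 - 14*d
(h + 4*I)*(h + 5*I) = h^2 + 9*I*h - 20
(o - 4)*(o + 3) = o^2 - o - 12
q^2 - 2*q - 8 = (q - 4)*(q + 2)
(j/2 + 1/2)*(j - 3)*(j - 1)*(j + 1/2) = j^4/2 - 5*j^3/4 - 5*j^2/4 + 5*j/4 + 3/4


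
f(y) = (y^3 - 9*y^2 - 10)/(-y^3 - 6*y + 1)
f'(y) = (3*y^2 + 6)*(y^3 - 9*y^2 - 10)/(-y^3 - 6*y + 1)^2 + (3*y^2 - 18*y)/(-y^3 - 6*y + 1) = 3*(y*(6 - y)*(y^3 + 6*y - 1) - (y^2 + 2)*(-y^3 + 9*y^2 + 10))/(y^3 + 6*y - 1)^2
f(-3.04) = -2.56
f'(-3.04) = -0.08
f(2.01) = 1.99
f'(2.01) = -0.63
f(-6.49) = -2.11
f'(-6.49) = -0.12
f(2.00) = 2.00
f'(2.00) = -0.63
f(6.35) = 0.40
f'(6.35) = -0.20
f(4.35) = 0.91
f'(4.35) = -0.33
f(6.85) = 0.31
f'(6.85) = -0.17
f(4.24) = 0.95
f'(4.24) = -0.34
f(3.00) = 1.45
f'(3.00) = -0.48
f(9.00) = 0.01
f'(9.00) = -0.11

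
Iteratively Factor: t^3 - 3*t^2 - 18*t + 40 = (t - 5)*(t^2 + 2*t - 8) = (t - 5)*(t - 2)*(t + 4)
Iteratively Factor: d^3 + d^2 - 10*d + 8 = (d - 1)*(d^2 + 2*d - 8) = (d - 2)*(d - 1)*(d + 4)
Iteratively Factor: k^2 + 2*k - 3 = (k - 1)*(k + 3)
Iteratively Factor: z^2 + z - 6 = (z + 3)*(z - 2)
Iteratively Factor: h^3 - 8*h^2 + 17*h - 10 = (h - 1)*(h^2 - 7*h + 10) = (h - 2)*(h - 1)*(h - 5)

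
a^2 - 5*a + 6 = (a - 3)*(a - 2)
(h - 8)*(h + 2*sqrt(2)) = h^2 - 8*h + 2*sqrt(2)*h - 16*sqrt(2)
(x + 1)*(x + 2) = x^2 + 3*x + 2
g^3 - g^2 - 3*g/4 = g*(g - 3/2)*(g + 1/2)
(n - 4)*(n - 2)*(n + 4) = n^3 - 2*n^2 - 16*n + 32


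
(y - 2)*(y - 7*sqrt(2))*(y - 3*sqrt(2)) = y^3 - 10*sqrt(2)*y^2 - 2*y^2 + 20*sqrt(2)*y + 42*y - 84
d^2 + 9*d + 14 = (d + 2)*(d + 7)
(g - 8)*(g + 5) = g^2 - 3*g - 40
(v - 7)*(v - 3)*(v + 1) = v^3 - 9*v^2 + 11*v + 21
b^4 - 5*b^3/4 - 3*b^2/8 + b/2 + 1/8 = (b - 1)^2*(b + 1/4)*(b + 1/2)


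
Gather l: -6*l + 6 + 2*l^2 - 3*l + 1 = 2*l^2 - 9*l + 7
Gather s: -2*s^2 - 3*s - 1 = -2*s^2 - 3*s - 1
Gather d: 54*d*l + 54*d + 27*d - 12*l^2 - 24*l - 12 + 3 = d*(54*l + 81) - 12*l^2 - 24*l - 9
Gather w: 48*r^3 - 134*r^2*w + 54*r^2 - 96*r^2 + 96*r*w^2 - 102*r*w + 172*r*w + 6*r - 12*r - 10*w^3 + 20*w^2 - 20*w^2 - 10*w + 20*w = 48*r^3 - 42*r^2 + 96*r*w^2 - 6*r - 10*w^3 + w*(-134*r^2 + 70*r + 10)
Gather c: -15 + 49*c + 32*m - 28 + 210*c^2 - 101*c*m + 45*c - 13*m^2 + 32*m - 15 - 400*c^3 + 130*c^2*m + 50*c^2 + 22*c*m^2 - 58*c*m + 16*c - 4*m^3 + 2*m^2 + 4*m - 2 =-400*c^3 + c^2*(130*m + 260) + c*(22*m^2 - 159*m + 110) - 4*m^3 - 11*m^2 + 68*m - 60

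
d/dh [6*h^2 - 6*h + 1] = 12*h - 6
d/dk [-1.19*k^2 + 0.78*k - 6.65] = 0.78 - 2.38*k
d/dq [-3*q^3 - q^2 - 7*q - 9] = -9*q^2 - 2*q - 7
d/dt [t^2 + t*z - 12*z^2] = 2*t + z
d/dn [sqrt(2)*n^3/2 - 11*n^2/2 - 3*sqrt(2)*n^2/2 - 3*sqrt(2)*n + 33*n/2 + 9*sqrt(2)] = 3*sqrt(2)*n^2/2 - 11*n - 3*sqrt(2)*n - 3*sqrt(2) + 33/2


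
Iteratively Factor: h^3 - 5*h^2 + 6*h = (h - 3)*(h^2 - 2*h) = h*(h - 3)*(h - 2)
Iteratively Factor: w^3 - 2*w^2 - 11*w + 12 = (w - 4)*(w^2 + 2*w - 3) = (w - 4)*(w - 1)*(w + 3)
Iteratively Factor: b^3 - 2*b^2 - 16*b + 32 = (b - 2)*(b^2 - 16) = (b - 4)*(b - 2)*(b + 4)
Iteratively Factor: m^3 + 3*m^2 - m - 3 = (m + 1)*(m^2 + 2*m - 3) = (m - 1)*(m + 1)*(m + 3)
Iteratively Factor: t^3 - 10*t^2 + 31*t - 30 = (t - 2)*(t^2 - 8*t + 15) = (t - 3)*(t - 2)*(t - 5)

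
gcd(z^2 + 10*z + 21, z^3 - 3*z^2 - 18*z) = z + 3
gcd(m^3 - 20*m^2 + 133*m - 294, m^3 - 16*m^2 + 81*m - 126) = m^2 - 13*m + 42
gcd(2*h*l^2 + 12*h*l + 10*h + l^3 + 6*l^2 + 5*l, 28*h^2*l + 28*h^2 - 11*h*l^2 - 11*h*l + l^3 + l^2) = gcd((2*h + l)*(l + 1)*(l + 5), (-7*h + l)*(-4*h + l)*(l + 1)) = l + 1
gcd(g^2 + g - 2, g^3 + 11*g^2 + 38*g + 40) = g + 2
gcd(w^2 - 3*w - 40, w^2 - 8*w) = w - 8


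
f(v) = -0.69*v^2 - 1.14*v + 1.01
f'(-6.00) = 7.14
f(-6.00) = -16.99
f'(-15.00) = 19.56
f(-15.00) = -137.14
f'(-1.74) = 1.26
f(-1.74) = 0.90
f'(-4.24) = 4.71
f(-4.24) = -6.56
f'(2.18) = -4.15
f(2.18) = -4.75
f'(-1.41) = 0.81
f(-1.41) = 1.25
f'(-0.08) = -1.03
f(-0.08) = 1.10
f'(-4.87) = 5.58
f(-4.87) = -9.80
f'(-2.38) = 2.14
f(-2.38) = -0.19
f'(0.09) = -1.26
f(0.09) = 0.90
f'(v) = -1.38*v - 1.14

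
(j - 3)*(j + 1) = j^2 - 2*j - 3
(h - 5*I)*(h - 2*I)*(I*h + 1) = I*h^3 + 8*h^2 - 17*I*h - 10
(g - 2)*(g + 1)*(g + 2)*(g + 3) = g^4 + 4*g^3 - g^2 - 16*g - 12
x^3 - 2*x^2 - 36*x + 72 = (x - 6)*(x - 2)*(x + 6)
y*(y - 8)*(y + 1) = y^3 - 7*y^2 - 8*y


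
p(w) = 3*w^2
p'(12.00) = 72.00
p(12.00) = 432.00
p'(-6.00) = -36.00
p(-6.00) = 108.00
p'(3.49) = 20.94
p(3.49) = 36.54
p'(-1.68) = -10.08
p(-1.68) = 8.47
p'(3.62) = 21.72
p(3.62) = 39.31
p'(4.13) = 24.78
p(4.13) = 51.17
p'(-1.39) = -8.34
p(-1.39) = 5.80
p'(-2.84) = -17.04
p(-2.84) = 24.20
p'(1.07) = 6.42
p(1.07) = 3.43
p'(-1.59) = -9.54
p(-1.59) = 7.58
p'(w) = 6*w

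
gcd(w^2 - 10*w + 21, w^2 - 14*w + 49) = w - 7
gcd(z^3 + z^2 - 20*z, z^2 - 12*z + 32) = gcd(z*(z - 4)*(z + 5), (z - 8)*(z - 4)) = z - 4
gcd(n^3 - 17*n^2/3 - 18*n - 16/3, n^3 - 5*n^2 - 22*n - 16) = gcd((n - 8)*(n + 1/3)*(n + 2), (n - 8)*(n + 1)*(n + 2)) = n^2 - 6*n - 16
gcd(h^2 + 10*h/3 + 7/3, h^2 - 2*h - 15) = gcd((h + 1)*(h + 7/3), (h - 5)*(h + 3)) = 1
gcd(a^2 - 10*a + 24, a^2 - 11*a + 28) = a - 4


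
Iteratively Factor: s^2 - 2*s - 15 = (s + 3)*(s - 5)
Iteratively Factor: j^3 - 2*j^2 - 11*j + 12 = (j - 4)*(j^2 + 2*j - 3) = (j - 4)*(j - 1)*(j + 3)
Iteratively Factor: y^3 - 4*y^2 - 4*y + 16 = (y - 2)*(y^2 - 2*y - 8) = (y - 2)*(y + 2)*(y - 4)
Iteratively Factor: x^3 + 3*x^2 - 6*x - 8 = (x + 4)*(x^2 - x - 2) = (x - 2)*(x + 4)*(x + 1)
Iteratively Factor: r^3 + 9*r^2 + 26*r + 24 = (r + 3)*(r^2 + 6*r + 8) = (r + 3)*(r + 4)*(r + 2)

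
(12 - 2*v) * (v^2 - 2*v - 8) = -2*v^3 + 16*v^2 - 8*v - 96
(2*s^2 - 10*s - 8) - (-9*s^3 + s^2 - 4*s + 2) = 9*s^3 + s^2 - 6*s - 10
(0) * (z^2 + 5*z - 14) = 0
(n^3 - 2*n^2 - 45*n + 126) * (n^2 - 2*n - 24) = n^5 - 4*n^4 - 65*n^3 + 264*n^2 + 828*n - 3024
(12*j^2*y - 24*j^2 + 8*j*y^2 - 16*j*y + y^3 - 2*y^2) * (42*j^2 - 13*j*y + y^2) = 504*j^4*y - 1008*j^4 + 180*j^3*y^2 - 360*j^3*y - 50*j^2*y^3 + 100*j^2*y^2 - 5*j*y^4 + 10*j*y^3 + y^5 - 2*y^4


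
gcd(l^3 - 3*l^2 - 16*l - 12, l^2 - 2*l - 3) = l + 1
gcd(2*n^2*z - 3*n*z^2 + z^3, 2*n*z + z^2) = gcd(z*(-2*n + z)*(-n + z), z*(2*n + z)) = z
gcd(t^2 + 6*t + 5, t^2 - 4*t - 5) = t + 1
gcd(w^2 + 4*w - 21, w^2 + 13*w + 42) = w + 7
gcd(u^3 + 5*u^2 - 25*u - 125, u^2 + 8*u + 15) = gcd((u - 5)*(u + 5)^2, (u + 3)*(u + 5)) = u + 5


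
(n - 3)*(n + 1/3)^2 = n^3 - 7*n^2/3 - 17*n/9 - 1/3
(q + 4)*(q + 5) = q^2 + 9*q + 20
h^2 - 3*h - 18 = (h - 6)*(h + 3)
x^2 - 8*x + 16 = (x - 4)^2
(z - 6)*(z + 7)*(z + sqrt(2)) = z^3 + z^2 + sqrt(2)*z^2 - 42*z + sqrt(2)*z - 42*sqrt(2)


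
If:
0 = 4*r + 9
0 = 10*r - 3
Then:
No Solution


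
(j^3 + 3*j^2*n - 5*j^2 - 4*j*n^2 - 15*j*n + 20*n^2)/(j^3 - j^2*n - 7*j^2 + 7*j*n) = (j^2 + 4*j*n - 5*j - 20*n)/(j*(j - 7))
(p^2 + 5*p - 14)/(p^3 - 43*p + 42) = (p - 2)/(p^2 - 7*p + 6)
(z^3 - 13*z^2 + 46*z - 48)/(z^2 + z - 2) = (z^3 - 13*z^2 + 46*z - 48)/(z^2 + z - 2)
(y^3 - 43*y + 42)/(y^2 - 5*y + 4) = (y^2 + y - 42)/(y - 4)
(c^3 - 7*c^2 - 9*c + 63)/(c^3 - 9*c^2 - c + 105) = (c - 3)/(c - 5)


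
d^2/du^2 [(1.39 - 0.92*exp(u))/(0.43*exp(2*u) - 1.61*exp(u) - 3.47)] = (-0.170108*exp(4*u) + 0.391127999999998*exp(3*u) - 11.123283*exp(2*u) + 17.038859*exp(u) - 18.843141)*exp(u)/(0.079507*exp(6*u) - 0.893067*exp(5*u) + 1.419*exp(4*u) + 10.240405*exp(3*u) - 11.451*exp(2*u) - 58.157547*exp(u) - 41.781923)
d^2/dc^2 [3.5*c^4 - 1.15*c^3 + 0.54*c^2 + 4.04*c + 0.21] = 42.0*c^2 - 6.9*c + 1.08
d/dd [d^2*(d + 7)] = d*(3*d + 14)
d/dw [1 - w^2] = -2*w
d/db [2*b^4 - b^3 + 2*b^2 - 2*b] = 8*b^3 - 3*b^2 + 4*b - 2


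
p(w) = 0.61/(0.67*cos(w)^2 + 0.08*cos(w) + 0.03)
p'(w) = 0.61*(1.34*sin(w)*cos(w) + 0.08*sin(w))/(0.67*cos(w)^2 + 0.08*cos(w) + 0.03)^2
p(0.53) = 1.02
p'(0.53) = 1.07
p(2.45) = 1.67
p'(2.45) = -2.77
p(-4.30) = 5.78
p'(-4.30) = -22.92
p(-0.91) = 1.84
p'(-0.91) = -3.96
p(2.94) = 1.03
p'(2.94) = -0.43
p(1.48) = 14.26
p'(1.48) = 66.94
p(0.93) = 1.92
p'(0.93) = 4.28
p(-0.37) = 0.89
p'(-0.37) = -0.62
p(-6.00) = 0.84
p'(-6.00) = 0.44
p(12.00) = 1.06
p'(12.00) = -1.20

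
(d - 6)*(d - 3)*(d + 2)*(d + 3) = d^4 - 4*d^3 - 21*d^2 + 36*d + 108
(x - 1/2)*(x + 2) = x^2 + 3*x/2 - 1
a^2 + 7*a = a*(a + 7)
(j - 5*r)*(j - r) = j^2 - 6*j*r + 5*r^2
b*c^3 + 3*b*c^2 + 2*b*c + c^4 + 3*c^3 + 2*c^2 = c*(b + c)*(c + 1)*(c + 2)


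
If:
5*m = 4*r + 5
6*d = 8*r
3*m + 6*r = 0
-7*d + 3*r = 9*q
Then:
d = -10/21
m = 5/7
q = 95/378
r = -5/14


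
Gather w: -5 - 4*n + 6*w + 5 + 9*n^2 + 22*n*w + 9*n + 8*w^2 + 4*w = 9*n^2 + 5*n + 8*w^2 + w*(22*n + 10)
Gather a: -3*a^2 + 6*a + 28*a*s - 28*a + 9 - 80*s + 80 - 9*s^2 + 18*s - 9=-3*a^2 + a*(28*s - 22) - 9*s^2 - 62*s + 80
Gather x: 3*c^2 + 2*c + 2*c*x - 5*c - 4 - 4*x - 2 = 3*c^2 - 3*c + x*(2*c - 4) - 6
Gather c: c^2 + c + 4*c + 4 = c^2 + 5*c + 4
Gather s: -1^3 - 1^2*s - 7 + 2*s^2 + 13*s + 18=2*s^2 + 12*s + 10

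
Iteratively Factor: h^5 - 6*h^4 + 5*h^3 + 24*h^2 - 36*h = (h - 2)*(h^4 - 4*h^3 - 3*h^2 + 18*h) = (h - 2)*(h + 2)*(h^3 - 6*h^2 + 9*h) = h*(h - 2)*(h + 2)*(h^2 - 6*h + 9) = h*(h - 3)*(h - 2)*(h + 2)*(h - 3)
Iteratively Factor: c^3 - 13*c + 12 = (c + 4)*(c^2 - 4*c + 3) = (c - 1)*(c + 4)*(c - 3)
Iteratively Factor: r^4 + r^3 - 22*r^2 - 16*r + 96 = (r + 3)*(r^3 - 2*r^2 - 16*r + 32) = (r + 3)*(r + 4)*(r^2 - 6*r + 8) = (r - 2)*(r + 3)*(r + 4)*(r - 4)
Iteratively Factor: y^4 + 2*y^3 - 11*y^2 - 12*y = (y - 3)*(y^3 + 5*y^2 + 4*y) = y*(y - 3)*(y^2 + 5*y + 4) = y*(y - 3)*(y + 4)*(y + 1)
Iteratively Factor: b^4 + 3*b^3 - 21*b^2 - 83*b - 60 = (b + 3)*(b^3 - 21*b - 20) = (b + 1)*(b + 3)*(b^2 - b - 20) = (b - 5)*(b + 1)*(b + 3)*(b + 4)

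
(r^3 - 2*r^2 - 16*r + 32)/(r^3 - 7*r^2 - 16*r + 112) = (r - 2)/(r - 7)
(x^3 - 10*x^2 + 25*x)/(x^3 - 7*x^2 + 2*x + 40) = x*(x - 5)/(x^2 - 2*x - 8)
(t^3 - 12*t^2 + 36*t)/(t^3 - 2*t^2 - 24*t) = (t - 6)/(t + 4)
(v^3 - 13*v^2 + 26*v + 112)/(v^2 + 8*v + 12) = (v^2 - 15*v + 56)/(v + 6)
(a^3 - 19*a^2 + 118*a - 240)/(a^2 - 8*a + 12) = (a^2 - 13*a + 40)/(a - 2)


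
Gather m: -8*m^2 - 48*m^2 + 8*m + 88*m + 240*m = -56*m^2 + 336*m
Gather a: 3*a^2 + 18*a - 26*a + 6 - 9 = 3*a^2 - 8*a - 3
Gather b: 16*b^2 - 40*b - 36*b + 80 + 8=16*b^2 - 76*b + 88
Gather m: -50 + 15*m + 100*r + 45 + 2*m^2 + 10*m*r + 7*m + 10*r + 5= 2*m^2 + m*(10*r + 22) + 110*r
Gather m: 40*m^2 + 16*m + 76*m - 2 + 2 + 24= 40*m^2 + 92*m + 24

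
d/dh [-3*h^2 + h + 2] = 1 - 6*h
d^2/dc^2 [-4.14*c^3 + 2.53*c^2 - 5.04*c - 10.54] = 5.06 - 24.84*c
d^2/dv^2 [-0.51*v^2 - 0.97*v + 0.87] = -1.02000000000000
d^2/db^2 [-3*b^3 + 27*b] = -18*b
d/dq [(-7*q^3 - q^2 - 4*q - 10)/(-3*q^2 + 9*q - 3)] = (7*q^4 - 42*q^3 + 14*q^2 - 18*q + 34)/(3*(q^4 - 6*q^3 + 11*q^2 - 6*q + 1))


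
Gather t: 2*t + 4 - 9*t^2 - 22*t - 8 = -9*t^2 - 20*t - 4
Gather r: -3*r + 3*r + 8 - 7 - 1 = 0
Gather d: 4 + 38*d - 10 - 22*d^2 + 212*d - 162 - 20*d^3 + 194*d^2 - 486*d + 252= -20*d^3 + 172*d^2 - 236*d + 84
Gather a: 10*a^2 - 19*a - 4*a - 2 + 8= 10*a^2 - 23*a + 6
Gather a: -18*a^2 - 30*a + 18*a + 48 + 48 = -18*a^2 - 12*a + 96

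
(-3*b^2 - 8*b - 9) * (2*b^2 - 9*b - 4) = -6*b^4 + 11*b^3 + 66*b^2 + 113*b + 36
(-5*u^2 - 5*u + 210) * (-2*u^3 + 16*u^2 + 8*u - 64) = 10*u^5 - 70*u^4 - 540*u^3 + 3640*u^2 + 2000*u - 13440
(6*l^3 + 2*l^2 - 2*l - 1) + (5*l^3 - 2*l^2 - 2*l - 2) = 11*l^3 - 4*l - 3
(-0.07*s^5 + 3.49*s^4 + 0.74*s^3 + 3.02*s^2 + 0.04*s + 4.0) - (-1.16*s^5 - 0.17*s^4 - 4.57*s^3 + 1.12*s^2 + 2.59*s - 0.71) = 1.09*s^5 + 3.66*s^4 + 5.31*s^3 + 1.9*s^2 - 2.55*s + 4.71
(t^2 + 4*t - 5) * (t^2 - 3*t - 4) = t^4 + t^3 - 21*t^2 - t + 20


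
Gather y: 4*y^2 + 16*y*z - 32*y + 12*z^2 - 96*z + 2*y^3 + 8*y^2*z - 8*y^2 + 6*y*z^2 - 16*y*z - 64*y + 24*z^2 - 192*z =2*y^3 + y^2*(8*z - 4) + y*(6*z^2 - 96) + 36*z^2 - 288*z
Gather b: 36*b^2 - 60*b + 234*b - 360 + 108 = 36*b^2 + 174*b - 252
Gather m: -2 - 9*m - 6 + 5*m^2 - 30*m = 5*m^2 - 39*m - 8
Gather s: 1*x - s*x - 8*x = -s*x - 7*x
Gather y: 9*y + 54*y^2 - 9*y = 54*y^2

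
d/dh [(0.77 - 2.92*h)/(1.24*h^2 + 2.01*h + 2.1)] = (3.6208*h^2 - 1.9096*h - 7.6797)/(1.5376*h^4 + 4.9848*h^3 + 9.2481*h^2 + 8.442*h + 4.41)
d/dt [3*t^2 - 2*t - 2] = 6*t - 2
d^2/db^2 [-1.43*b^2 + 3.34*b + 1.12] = -2.86000000000000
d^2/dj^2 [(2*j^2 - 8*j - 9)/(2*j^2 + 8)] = (-8*j^3 - 51*j^2 + 96*j + 68)/(j^6 + 12*j^4 + 48*j^2 + 64)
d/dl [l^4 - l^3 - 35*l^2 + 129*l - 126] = 4*l^3 - 3*l^2 - 70*l + 129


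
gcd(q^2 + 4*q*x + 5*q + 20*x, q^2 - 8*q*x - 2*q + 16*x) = 1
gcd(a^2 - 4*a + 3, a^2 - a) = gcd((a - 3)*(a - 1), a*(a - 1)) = a - 1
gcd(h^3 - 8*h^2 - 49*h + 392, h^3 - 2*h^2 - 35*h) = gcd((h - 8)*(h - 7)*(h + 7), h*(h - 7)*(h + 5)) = h - 7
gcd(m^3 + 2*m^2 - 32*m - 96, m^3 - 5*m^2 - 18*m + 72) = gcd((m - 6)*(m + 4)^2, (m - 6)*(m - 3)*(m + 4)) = m^2 - 2*m - 24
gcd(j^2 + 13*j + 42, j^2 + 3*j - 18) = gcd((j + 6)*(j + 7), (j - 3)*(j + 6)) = j + 6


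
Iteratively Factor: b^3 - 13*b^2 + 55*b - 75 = (b - 3)*(b^2 - 10*b + 25) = (b - 5)*(b - 3)*(b - 5)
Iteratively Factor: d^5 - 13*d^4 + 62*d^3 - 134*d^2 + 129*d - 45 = (d - 1)*(d^4 - 12*d^3 + 50*d^2 - 84*d + 45) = (d - 3)*(d - 1)*(d^3 - 9*d^2 + 23*d - 15) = (d - 3)^2*(d - 1)*(d^2 - 6*d + 5) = (d - 3)^2*(d - 1)^2*(d - 5)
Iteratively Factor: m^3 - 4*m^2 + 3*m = (m - 3)*(m^2 - m) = (m - 3)*(m - 1)*(m)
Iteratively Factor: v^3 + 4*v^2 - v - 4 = (v + 4)*(v^2 - 1) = (v + 1)*(v + 4)*(v - 1)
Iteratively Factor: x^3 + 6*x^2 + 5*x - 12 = (x - 1)*(x^2 + 7*x + 12) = (x - 1)*(x + 3)*(x + 4)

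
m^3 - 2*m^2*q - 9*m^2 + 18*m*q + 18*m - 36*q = (m - 6)*(m - 3)*(m - 2*q)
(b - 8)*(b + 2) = b^2 - 6*b - 16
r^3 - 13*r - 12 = (r - 4)*(r + 1)*(r + 3)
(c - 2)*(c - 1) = c^2 - 3*c + 2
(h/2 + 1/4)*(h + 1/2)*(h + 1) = h^3/2 + h^2 + 5*h/8 + 1/8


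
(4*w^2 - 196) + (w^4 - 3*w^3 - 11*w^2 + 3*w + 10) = w^4 - 3*w^3 - 7*w^2 + 3*w - 186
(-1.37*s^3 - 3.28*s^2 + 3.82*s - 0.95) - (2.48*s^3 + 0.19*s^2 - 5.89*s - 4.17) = -3.85*s^3 - 3.47*s^2 + 9.71*s + 3.22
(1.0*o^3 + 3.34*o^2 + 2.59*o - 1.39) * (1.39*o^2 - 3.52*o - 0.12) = 1.39*o^5 + 1.1226*o^4 - 8.2767*o^3 - 11.4497*o^2 + 4.582*o + 0.1668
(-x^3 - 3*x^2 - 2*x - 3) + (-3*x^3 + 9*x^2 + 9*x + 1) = -4*x^3 + 6*x^2 + 7*x - 2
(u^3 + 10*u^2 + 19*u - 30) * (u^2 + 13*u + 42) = u^5 + 23*u^4 + 191*u^3 + 637*u^2 + 408*u - 1260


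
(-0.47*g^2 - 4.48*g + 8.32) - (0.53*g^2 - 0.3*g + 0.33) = -1.0*g^2 - 4.18*g + 7.99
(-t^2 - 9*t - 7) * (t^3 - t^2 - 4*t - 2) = -t^5 - 8*t^4 + 6*t^3 + 45*t^2 + 46*t + 14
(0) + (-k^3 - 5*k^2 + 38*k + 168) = -k^3 - 5*k^2 + 38*k + 168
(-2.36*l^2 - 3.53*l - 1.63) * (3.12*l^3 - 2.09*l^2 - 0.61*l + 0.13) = -7.3632*l^5 - 6.0812*l^4 + 3.7317*l^3 + 5.2532*l^2 + 0.5354*l - 0.2119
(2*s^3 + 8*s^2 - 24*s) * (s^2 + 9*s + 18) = 2*s^5 + 26*s^4 + 84*s^3 - 72*s^2 - 432*s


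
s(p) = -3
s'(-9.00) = 0.00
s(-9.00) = -3.00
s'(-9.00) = 0.00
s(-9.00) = -3.00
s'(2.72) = 0.00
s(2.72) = -3.00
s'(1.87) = 0.00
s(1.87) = -3.00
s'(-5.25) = 0.00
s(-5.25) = -3.00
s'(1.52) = 0.00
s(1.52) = -3.00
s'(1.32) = 0.00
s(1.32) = -3.00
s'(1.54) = 0.00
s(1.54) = -3.00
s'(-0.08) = 0.00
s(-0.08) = -3.00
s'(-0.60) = 0.00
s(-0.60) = -3.00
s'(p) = 0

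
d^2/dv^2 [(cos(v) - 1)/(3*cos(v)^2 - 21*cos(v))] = (-3*sin(v)^4/cos(v)^3 + sin(v)^2 - 20 + 37/cos(v) + 42/cos(v)^2 - 95/cos(v)^3)/(3*(cos(v) - 7)^3)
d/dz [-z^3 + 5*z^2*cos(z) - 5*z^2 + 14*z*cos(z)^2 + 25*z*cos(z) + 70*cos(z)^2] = -5*z^2*sin(z) - 3*z^2 - 25*z*sin(z) - 14*z*sin(2*z) + 10*z*cos(z) - 10*z - 70*sin(2*z) + 14*cos(z)^2 + 25*cos(z)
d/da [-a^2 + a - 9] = 1 - 2*a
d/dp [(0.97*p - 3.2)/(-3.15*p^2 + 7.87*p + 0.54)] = (3.0555*p^2 - 20.16*p + 25.7078)/(9.9225*p^4 - 49.581*p^3 + 58.5349*p^2 + 8.4996*p + 0.2916)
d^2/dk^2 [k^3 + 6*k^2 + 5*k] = 6*k + 12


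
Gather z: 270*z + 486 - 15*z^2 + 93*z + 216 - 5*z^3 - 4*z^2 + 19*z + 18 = -5*z^3 - 19*z^2 + 382*z + 720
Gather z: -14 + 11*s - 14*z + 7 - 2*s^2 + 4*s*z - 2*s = -2*s^2 + 9*s + z*(4*s - 14) - 7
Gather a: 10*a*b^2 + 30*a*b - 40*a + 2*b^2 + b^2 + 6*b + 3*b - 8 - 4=a*(10*b^2 + 30*b - 40) + 3*b^2 + 9*b - 12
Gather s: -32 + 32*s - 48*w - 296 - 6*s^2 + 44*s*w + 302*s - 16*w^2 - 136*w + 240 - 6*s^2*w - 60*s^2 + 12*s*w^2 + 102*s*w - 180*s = s^2*(-6*w - 66) + s*(12*w^2 + 146*w + 154) - 16*w^2 - 184*w - 88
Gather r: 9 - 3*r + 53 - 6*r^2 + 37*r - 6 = -6*r^2 + 34*r + 56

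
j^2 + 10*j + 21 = (j + 3)*(j + 7)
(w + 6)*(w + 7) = w^2 + 13*w + 42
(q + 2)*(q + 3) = q^2 + 5*q + 6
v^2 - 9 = (v - 3)*(v + 3)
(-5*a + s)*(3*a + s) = -15*a^2 - 2*a*s + s^2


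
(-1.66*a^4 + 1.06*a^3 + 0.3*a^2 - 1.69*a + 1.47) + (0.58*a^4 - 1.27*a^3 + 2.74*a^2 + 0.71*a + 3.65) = -1.08*a^4 - 0.21*a^3 + 3.04*a^2 - 0.98*a + 5.12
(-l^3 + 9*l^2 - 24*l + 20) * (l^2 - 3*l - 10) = -l^5 + 12*l^4 - 41*l^3 + 2*l^2 + 180*l - 200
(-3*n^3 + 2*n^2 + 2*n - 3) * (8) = -24*n^3 + 16*n^2 + 16*n - 24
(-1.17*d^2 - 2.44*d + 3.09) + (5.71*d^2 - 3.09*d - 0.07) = 4.54*d^2 - 5.53*d + 3.02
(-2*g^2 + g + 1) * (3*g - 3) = -6*g^3 + 9*g^2 - 3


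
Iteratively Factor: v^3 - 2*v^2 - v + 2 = (v - 1)*(v^2 - v - 2) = (v - 2)*(v - 1)*(v + 1)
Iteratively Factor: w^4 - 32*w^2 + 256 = (w + 4)*(w^3 - 4*w^2 - 16*w + 64) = (w + 4)^2*(w^2 - 8*w + 16) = (w - 4)*(w + 4)^2*(w - 4)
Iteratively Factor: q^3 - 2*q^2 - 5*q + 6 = (q - 3)*(q^2 + q - 2) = (q - 3)*(q - 1)*(q + 2)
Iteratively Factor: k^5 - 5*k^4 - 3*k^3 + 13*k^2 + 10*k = (k + 1)*(k^4 - 6*k^3 + 3*k^2 + 10*k) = (k + 1)^2*(k^3 - 7*k^2 + 10*k) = k*(k + 1)^2*(k^2 - 7*k + 10) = k*(k - 2)*(k + 1)^2*(k - 5)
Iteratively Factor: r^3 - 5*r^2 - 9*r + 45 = (r - 5)*(r^2 - 9) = (r - 5)*(r + 3)*(r - 3)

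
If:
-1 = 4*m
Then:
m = -1/4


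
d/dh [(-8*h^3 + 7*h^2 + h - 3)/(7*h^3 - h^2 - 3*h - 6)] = (-41*h^4 + 34*h^3 + 187*h^2 - 90*h - 15)/(49*h^6 - 14*h^5 - 41*h^4 - 78*h^3 + 21*h^2 + 36*h + 36)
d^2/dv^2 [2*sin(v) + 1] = -2*sin(v)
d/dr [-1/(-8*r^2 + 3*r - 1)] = (3 - 16*r)/(8*r^2 - 3*r + 1)^2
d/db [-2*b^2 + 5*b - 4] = 5 - 4*b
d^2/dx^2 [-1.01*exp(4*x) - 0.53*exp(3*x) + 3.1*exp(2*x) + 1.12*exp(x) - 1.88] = (-16.16*exp(3*x) - 4.77*exp(2*x) + 12.4*exp(x) + 1.12)*exp(x)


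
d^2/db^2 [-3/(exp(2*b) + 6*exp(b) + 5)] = 6*(-4*(exp(b) + 3)^2*exp(b) + (2*exp(b) + 3)*(exp(2*b) + 6*exp(b) + 5))*exp(b)/(exp(2*b) + 6*exp(b) + 5)^3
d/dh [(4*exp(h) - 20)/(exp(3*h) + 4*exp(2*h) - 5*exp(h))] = 4*(-2*exp(3*h) + 11*exp(2*h) + 40*exp(h) - 25)*exp(-h)/(exp(4*h) + 8*exp(3*h) + 6*exp(2*h) - 40*exp(h) + 25)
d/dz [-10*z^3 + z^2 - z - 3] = -30*z^2 + 2*z - 1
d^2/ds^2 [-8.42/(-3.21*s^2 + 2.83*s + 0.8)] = (173.521044*s^2 - 152.979612*s - 8.42*(6.42*s - 2.83)*(12.84*s - 5.66) - 43.24512)/(-3.21*s^2 + 2.83*s + 0.8)^3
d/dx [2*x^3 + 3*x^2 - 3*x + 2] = 6*x^2 + 6*x - 3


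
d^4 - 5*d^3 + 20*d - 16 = (d - 4)*(d - 2)*(d - 1)*(d + 2)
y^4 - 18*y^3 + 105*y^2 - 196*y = y*(y - 7)^2*(y - 4)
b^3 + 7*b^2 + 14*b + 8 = (b + 1)*(b + 2)*(b + 4)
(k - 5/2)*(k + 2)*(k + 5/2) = k^3 + 2*k^2 - 25*k/4 - 25/2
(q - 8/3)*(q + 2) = q^2 - 2*q/3 - 16/3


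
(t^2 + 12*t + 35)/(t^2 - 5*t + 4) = (t^2 + 12*t + 35)/(t^2 - 5*t + 4)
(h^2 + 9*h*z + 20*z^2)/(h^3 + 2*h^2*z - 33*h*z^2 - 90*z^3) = (-h - 4*z)/(-h^2 + 3*h*z + 18*z^2)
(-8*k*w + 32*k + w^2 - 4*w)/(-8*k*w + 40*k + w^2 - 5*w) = (w - 4)/(w - 5)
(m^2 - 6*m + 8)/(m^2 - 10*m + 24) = (m - 2)/(m - 6)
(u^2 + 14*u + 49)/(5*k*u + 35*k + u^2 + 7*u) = (u + 7)/(5*k + u)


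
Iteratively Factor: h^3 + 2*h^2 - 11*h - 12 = (h - 3)*(h^2 + 5*h + 4) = (h - 3)*(h + 1)*(h + 4)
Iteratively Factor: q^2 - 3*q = (q - 3)*(q)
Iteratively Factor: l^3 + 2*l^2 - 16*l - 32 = (l + 2)*(l^2 - 16) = (l - 4)*(l + 2)*(l + 4)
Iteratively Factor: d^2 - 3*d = (d)*(d - 3)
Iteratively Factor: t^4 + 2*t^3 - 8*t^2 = (t + 4)*(t^3 - 2*t^2) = (t - 2)*(t + 4)*(t^2) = t*(t - 2)*(t + 4)*(t)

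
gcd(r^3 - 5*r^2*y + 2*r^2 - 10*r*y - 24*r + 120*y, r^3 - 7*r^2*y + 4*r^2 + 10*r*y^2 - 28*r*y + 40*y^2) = -r + 5*y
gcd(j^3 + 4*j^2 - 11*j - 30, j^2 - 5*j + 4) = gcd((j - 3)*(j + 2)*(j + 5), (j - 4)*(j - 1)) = 1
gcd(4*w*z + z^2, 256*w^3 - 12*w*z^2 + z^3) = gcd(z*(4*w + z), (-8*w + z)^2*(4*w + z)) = 4*w + z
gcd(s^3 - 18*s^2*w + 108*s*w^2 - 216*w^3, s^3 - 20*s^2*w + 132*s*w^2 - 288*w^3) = s^2 - 12*s*w + 36*w^2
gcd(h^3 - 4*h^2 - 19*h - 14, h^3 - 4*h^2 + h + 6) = h + 1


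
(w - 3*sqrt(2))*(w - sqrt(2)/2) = w^2 - 7*sqrt(2)*w/2 + 3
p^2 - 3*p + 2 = (p - 2)*(p - 1)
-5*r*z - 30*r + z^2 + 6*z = (-5*r + z)*(z + 6)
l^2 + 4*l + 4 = (l + 2)^2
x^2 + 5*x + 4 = (x + 1)*(x + 4)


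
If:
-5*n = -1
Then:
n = 1/5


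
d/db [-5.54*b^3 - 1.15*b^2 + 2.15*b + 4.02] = -16.62*b^2 - 2.3*b + 2.15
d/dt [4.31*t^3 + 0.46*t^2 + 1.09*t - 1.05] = 12.93*t^2 + 0.92*t + 1.09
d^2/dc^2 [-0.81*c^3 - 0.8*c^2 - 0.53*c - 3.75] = -4.86*c - 1.6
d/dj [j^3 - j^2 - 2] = j*(3*j - 2)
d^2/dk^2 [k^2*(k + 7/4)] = 6*k + 7/2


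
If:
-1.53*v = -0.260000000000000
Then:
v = 0.17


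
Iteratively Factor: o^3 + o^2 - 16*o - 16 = (o + 4)*(o^2 - 3*o - 4) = (o + 1)*(o + 4)*(o - 4)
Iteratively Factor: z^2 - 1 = (z + 1)*(z - 1)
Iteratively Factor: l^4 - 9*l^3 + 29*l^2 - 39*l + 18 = (l - 3)*(l^3 - 6*l^2 + 11*l - 6) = (l - 3)*(l - 2)*(l^2 - 4*l + 3) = (l - 3)^2*(l - 2)*(l - 1)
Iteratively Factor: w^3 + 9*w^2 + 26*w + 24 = (w + 2)*(w^2 + 7*w + 12) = (w + 2)*(w + 4)*(w + 3)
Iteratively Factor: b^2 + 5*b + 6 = (b + 2)*(b + 3)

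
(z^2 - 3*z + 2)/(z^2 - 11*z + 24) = (z^2 - 3*z + 2)/(z^2 - 11*z + 24)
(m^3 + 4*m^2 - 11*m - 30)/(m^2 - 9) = (m^2 + 7*m + 10)/(m + 3)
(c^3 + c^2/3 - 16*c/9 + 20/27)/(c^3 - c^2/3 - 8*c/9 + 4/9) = (c + 5/3)/(c + 1)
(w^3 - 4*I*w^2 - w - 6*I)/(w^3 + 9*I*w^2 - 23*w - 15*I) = (w^2 - 5*I*w - 6)/(w^2 + 8*I*w - 15)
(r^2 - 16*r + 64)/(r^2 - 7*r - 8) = (r - 8)/(r + 1)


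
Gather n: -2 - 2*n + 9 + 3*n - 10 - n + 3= 0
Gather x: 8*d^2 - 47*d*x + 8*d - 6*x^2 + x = 8*d^2 + 8*d - 6*x^2 + x*(1 - 47*d)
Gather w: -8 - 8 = -16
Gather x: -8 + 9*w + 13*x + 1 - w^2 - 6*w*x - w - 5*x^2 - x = -w^2 + 8*w - 5*x^2 + x*(12 - 6*w) - 7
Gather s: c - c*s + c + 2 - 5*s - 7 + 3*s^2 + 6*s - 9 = 2*c + 3*s^2 + s*(1 - c) - 14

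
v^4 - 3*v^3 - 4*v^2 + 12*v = v*(v - 3)*(v - 2)*(v + 2)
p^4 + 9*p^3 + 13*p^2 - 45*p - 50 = (p - 2)*(p + 1)*(p + 5)^2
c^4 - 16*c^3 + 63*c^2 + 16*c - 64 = (c - 8)^2*(c - 1)*(c + 1)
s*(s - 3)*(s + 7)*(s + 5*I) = s^4 + 4*s^3 + 5*I*s^3 - 21*s^2 + 20*I*s^2 - 105*I*s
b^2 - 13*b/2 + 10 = (b - 4)*(b - 5/2)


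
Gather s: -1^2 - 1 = -2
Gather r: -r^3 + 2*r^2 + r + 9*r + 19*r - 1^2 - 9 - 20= -r^3 + 2*r^2 + 29*r - 30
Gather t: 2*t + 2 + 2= 2*t + 4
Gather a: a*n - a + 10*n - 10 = a*(n - 1) + 10*n - 10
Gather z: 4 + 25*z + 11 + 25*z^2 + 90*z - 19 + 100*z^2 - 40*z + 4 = 125*z^2 + 75*z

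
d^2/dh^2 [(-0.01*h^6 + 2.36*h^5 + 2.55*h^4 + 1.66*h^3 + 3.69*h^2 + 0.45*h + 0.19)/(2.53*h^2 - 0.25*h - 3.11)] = (-0.768108*h^8 + 90.826494*h^7 + 11.424112*h^6 - 342.525834*h^5 - 67.28337*h^4 + 525.004036*h^3 + 485.211348*h^2 + 116.857476*h + 73.694052)/(16.194277*h^6 - 4.800675*h^5 - 59.246022*h^4 + 11.786825*h^3 + 72.828114*h^2 - 7.254075*h - 30.080231)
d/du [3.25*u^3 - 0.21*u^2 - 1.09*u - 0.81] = 9.75*u^2 - 0.42*u - 1.09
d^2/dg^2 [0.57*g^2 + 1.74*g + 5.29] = 1.14000000000000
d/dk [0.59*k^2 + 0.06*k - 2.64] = 1.18*k + 0.06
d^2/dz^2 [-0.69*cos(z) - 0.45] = 0.69*cos(z)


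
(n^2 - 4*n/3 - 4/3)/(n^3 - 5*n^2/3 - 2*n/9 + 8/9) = 3*(n - 2)/(3*n^2 - 7*n + 4)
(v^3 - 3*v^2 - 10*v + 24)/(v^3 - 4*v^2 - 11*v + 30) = (v - 4)/(v - 5)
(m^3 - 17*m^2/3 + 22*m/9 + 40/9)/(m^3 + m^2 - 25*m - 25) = (9*m^2 - 6*m - 8)/(9*(m^2 + 6*m + 5))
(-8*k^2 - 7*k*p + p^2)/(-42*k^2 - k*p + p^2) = (8*k^2 + 7*k*p - p^2)/(42*k^2 + k*p - p^2)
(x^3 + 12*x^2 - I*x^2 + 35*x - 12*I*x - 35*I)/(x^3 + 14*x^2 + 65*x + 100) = (x^2 + x*(7 - I) - 7*I)/(x^2 + 9*x + 20)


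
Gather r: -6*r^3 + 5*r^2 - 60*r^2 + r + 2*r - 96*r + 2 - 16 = -6*r^3 - 55*r^2 - 93*r - 14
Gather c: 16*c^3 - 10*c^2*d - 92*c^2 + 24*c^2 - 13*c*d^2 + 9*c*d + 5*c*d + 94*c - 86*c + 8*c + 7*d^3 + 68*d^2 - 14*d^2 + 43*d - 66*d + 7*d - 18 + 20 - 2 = 16*c^3 + c^2*(-10*d - 68) + c*(-13*d^2 + 14*d + 16) + 7*d^3 + 54*d^2 - 16*d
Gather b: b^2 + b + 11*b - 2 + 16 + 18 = b^2 + 12*b + 32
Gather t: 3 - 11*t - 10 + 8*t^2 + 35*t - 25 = 8*t^2 + 24*t - 32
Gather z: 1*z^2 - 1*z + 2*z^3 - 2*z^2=2*z^3 - z^2 - z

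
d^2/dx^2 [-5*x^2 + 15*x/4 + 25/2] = -10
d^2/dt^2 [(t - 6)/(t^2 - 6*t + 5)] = 2*(3*(4 - t)*(t^2 - 6*t + 5) + 4*(t - 6)*(t - 3)^2)/(t^2 - 6*t + 5)^3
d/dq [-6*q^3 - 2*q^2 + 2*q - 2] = -18*q^2 - 4*q + 2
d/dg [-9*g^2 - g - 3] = -18*g - 1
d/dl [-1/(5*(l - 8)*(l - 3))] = (2*l - 11)/(5*(l - 8)^2*(l - 3)^2)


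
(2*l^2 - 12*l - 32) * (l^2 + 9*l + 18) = 2*l^4 + 6*l^3 - 104*l^2 - 504*l - 576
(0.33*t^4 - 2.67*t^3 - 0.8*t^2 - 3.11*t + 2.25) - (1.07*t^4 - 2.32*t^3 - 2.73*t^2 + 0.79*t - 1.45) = -0.74*t^4 - 0.35*t^3 + 1.93*t^2 - 3.9*t + 3.7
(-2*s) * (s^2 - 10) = -2*s^3 + 20*s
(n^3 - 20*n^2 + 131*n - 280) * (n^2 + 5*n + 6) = n^5 - 15*n^4 + 37*n^3 + 255*n^2 - 614*n - 1680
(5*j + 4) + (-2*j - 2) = 3*j + 2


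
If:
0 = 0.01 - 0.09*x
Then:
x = 0.11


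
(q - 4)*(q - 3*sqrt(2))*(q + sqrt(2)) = q^3 - 4*q^2 - 2*sqrt(2)*q^2 - 6*q + 8*sqrt(2)*q + 24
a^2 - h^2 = (a - h)*(a + h)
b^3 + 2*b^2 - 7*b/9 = b*(b - 1/3)*(b + 7/3)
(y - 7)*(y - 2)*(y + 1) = y^3 - 8*y^2 + 5*y + 14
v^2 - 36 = (v - 6)*(v + 6)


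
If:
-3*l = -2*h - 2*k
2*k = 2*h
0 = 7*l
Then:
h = 0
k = 0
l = 0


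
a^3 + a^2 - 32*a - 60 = (a - 6)*(a + 2)*(a + 5)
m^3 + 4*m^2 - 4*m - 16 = (m - 2)*(m + 2)*(m + 4)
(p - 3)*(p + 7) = p^2 + 4*p - 21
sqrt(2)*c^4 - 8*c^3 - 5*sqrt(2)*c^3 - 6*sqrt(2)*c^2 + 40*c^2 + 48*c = c*(c - 6)*(c - 4*sqrt(2))*(sqrt(2)*c + sqrt(2))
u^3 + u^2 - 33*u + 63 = (u - 3)^2*(u + 7)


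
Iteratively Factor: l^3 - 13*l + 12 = (l - 3)*(l^2 + 3*l - 4) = (l - 3)*(l - 1)*(l + 4)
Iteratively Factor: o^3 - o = (o + 1)*(o^2 - o) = (o - 1)*(o + 1)*(o)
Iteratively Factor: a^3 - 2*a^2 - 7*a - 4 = (a + 1)*(a^2 - 3*a - 4) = (a + 1)^2*(a - 4)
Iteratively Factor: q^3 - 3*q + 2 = (q - 1)*(q^2 + q - 2) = (q - 1)^2*(q + 2)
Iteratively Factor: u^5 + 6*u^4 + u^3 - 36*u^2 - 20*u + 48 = (u - 2)*(u^4 + 8*u^3 + 17*u^2 - 2*u - 24) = (u - 2)*(u - 1)*(u^3 + 9*u^2 + 26*u + 24) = (u - 2)*(u - 1)*(u + 3)*(u^2 + 6*u + 8) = (u - 2)*(u - 1)*(u + 3)*(u + 4)*(u + 2)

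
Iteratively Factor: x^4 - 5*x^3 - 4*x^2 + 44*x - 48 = (x - 4)*(x^3 - x^2 - 8*x + 12) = (x - 4)*(x - 2)*(x^2 + x - 6) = (x - 4)*(x - 2)*(x + 3)*(x - 2)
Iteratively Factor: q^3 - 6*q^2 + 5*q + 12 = (q - 3)*(q^2 - 3*q - 4) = (q - 4)*(q - 3)*(q + 1)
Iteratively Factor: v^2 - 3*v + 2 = (v - 1)*(v - 2)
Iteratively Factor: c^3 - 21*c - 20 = (c + 1)*(c^2 - c - 20) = (c - 5)*(c + 1)*(c + 4)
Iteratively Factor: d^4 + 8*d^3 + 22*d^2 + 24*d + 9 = (d + 3)*(d^3 + 5*d^2 + 7*d + 3) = (d + 1)*(d + 3)*(d^2 + 4*d + 3) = (d + 1)*(d + 3)^2*(d + 1)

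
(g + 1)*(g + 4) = g^2 + 5*g + 4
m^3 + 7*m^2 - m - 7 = (m - 1)*(m + 1)*(m + 7)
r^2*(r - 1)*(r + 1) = r^4 - r^2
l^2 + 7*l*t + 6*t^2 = (l + t)*(l + 6*t)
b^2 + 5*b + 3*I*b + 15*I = (b + 5)*(b + 3*I)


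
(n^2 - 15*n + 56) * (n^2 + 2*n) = n^4 - 13*n^3 + 26*n^2 + 112*n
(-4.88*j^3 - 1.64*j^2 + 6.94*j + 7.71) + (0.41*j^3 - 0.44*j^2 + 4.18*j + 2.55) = -4.47*j^3 - 2.08*j^2 + 11.12*j + 10.26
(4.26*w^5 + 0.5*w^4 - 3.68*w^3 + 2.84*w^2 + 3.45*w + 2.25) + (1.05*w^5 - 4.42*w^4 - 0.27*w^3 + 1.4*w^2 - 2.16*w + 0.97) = 5.31*w^5 - 3.92*w^4 - 3.95*w^3 + 4.24*w^2 + 1.29*w + 3.22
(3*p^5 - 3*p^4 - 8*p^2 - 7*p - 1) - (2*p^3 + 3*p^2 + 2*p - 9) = 3*p^5 - 3*p^4 - 2*p^3 - 11*p^2 - 9*p + 8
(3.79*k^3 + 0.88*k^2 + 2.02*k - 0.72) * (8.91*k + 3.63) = 33.7689*k^4 + 21.5985*k^3 + 21.1926*k^2 + 0.917400000000001*k - 2.6136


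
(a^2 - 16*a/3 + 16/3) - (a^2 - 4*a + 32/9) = 16/9 - 4*a/3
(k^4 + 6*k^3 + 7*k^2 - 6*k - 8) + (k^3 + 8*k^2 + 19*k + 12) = k^4 + 7*k^3 + 15*k^2 + 13*k + 4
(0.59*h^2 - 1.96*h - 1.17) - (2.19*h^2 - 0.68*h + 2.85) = -1.6*h^2 - 1.28*h - 4.02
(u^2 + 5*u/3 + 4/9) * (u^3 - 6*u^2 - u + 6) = u^5 - 13*u^4/3 - 95*u^3/9 + 5*u^2/3 + 86*u/9 + 8/3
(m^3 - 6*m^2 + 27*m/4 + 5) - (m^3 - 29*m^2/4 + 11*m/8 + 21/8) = 5*m^2/4 + 43*m/8 + 19/8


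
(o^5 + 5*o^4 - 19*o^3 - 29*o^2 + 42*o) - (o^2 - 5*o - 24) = o^5 + 5*o^4 - 19*o^3 - 30*o^2 + 47*o + 24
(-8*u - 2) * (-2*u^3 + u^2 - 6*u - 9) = 16*u^4 - 4*u^3 + 46*u^2 + 84*u + 18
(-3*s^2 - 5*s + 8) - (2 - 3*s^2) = 6 - 5*s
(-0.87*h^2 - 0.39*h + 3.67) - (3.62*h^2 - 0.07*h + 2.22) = -4.49*h^2 - 0.32*h + 1.45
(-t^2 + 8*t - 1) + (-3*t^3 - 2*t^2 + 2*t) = -3*t^3 - 3*t^2 + 10*t - 1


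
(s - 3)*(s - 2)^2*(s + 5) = s^4 - 2*s^3 - 19*s^2 + 68*s - 60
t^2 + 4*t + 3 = (t + 1)*(t + 3)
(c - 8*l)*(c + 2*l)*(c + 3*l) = c^3 - 3*c^2*l - 34*c*l^2 - 48*l^3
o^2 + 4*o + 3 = (o + 1)*(o + 3)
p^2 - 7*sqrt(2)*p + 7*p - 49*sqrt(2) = (p + 7)*(p - 7*sqrt(2))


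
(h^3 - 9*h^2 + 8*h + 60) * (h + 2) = h^4 - 7*h^3 - 10*h^2 + 76*h + 120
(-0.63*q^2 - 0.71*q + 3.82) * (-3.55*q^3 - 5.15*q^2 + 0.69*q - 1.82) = 2.2365*q^5 + 5.765*q^4 - 10.3392*q^3 - 19.0163*q^2 + 3.928*q - 6.9524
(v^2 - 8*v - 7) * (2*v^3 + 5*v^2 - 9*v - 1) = 2*v^5 - 11*v^4 - 63*v^3 + 36*v^2 + 71*v + 7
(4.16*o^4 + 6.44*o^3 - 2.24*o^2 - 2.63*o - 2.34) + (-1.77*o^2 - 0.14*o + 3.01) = 4.16*o^4 + 6.44*o^3 - 4.01*o^2 - 2.77*o + 0.67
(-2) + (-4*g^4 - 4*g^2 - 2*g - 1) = -4*g^4 - 4*g^2 - 2*g - 3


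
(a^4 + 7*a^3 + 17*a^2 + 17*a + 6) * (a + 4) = a^5 + 11*a^4 + 45*a^3 + 85*a^2 + 74*a + 24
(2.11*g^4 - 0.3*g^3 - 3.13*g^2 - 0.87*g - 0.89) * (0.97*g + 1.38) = 2.0467*g^5 + 2.6208*g^4 - 3.4501*g^3 - 5.1633*g^2 - 2.0639*g - 1.2282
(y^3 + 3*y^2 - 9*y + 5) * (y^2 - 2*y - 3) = y^5 + y^4 - 18*y^3 + 14*y^2 + 17*y - 15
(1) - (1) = 0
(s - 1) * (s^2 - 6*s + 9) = s^3 - 7*s^2 + 15*s - 9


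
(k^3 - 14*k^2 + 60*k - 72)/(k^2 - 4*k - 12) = (k^2 - 8*k + 12)/(k + 2)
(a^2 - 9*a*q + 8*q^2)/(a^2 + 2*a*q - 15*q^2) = (a^2 - 9*a*q + 8*q^2)/(a^2 + 2*a*q - 15*q^2)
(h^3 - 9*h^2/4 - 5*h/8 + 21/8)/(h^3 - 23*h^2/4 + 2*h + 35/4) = (h - 3/2)/(h - 5)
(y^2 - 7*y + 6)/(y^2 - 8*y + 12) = (y - 1)/(y - 2)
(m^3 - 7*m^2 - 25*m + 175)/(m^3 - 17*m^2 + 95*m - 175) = (m + 5)/(m - 5)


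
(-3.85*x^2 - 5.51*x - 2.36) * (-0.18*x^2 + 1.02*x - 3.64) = 0.693*x^4 - 2.9352*x^3 + 8.8186*x^2 + 17.6492*x + 8.5904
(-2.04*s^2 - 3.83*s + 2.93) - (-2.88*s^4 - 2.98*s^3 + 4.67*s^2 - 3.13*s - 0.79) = 2.88*s^4 + 2.98*s^3 - 6.71*s^2 - 0.7*s + 3.72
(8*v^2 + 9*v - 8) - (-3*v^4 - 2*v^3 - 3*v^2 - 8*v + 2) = 3*v^4 + 2*v^3 + 11*v^2 + 17*v - 10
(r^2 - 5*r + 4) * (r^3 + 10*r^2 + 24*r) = r^5 + 5*r^4 - 22*r^3 - 80*r^2 + 96*r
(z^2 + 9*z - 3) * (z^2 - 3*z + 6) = z^4 + 6*z^3 - 24*z^2 + 63*z - 18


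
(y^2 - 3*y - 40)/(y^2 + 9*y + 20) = (y - 8)/(y + 4)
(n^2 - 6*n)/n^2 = (n - 6)/n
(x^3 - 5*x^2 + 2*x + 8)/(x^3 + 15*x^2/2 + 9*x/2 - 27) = 2*(x^3 - 5*x^2 + 2*x + 8)/(2*x^3 + 15*x^2 + 9*x - 54)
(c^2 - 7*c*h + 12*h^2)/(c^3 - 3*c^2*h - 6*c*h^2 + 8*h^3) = (c - 3*h)/(c^2 + c*h - 2*h^2)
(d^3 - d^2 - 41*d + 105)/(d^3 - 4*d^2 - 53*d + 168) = (d - 5)/(d - 8)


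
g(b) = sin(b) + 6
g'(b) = cos(b)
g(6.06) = 5.78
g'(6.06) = 0.98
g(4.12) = 5.17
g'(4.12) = -0.56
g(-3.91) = 6.69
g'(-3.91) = -0.72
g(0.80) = 6.72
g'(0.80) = 0.70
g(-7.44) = 5.08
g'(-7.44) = 0.40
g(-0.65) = 5.39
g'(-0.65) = 0.80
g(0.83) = 6.74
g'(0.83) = 0.67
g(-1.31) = 5.03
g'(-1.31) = 0.26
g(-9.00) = 5.59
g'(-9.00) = -0.91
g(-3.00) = 5.86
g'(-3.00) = -0.99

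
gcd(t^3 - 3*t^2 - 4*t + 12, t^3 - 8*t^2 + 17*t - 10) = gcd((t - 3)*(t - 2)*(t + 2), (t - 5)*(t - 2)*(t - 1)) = t - 2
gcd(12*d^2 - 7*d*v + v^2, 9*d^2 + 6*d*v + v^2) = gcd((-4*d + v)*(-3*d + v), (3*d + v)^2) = 1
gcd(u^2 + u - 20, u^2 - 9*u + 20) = u - 4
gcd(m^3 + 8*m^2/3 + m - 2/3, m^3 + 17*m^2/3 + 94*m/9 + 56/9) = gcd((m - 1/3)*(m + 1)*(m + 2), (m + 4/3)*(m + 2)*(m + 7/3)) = m + 2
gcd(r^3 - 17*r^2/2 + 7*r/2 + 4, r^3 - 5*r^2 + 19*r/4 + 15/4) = r + 1/2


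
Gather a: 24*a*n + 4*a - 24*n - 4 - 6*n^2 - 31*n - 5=a*(24*n + 4) - 6*n^2 - 55*n - 9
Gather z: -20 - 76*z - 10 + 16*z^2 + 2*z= 16*z^2 - 74*z - 30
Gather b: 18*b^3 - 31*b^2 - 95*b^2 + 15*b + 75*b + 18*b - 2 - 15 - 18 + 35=18*b^3 - 126*b^2 + 108*b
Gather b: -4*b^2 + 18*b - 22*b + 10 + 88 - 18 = -4*b^2 - 4*b + 80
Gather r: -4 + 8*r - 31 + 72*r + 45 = 80*r + 10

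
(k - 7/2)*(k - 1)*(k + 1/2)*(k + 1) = k^4 - 3*k^3 - 11*k^2/4 + 3*k + 7/4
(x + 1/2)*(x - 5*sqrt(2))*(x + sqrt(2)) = x^3 - 4*sqrt(2)*x^2 + x^2/2 - 10*x - 2*sqrt(2)*x - 5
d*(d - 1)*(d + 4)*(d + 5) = d^4 + 8*d^3 + 11*d^2 - 20*d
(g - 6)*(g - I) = g^2 - 6*g - I*g + 6*I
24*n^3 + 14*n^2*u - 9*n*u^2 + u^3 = (-6*n + u)*(-4*n + u)*(n + u)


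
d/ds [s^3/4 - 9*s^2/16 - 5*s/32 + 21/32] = 3*s^2/4 - 9*s/8 - 5/32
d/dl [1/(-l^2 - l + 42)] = (2*l + 1)/(l^2 + l - 42)^2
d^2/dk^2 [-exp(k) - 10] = -exp(k)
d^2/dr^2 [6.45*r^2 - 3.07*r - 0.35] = 12.9000000000000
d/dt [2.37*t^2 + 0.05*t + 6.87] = 4.74*t + 0.05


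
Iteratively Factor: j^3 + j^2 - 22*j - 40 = (j - 5)*(j^2 + 6*j + 8) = (j - 5)*(j + 4)*(j + 2)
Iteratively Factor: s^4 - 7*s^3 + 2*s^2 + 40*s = (s - 5)*(s^3 - 2*s^2 - 8*s) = (s - 5)*(s + 2)*(s^2 - 4*s) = s*(s - 5)*(s + 2)*(s - 4)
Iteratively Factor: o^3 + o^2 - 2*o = (o)*(o^2 + o - 2) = o*(o + 2)*(o - 1)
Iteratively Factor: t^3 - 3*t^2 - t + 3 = (t + 1)*(t^2 - 4*t + 3) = (t - 1)*(t + 1)*(t - 3)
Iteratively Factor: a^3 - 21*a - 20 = (a - 5)*(a^2 + 5*a + 4) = (a - 5)*(a + 4)*(a + 1)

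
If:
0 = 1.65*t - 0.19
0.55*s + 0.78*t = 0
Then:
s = -0.16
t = 0.12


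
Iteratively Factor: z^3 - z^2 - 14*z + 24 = (z + 4)*(z^2 - 5*z + 6) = (z - 2)*(z + 4)*(z - 3)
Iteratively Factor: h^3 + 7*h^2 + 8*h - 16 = (h + 4)*(h^2 + 3*h - 4) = (h + 4)^2*(h - 1)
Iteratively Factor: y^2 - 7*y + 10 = (y - 5)*(y - 2)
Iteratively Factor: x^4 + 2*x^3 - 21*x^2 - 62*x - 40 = (x + 1)*(x^3 + x^2 - 22*x - 40) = (x + 1)*(x + 2)*(x^2 - x - 20) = (x - 5)*(x + 1)*(x + 2)*(x + 4)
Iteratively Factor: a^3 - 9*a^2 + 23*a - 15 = (a - 1)*(a^2 - 8*a + 15) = (a - 5)*(a - 1)*(a - 3)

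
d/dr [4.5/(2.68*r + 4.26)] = -12.06/(2.68*r + 4.26)^2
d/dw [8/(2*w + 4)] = -4/(w + 2)^2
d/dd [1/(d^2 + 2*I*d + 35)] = 2*(-d - I)/(d^2 + 2*I*d + 35)^2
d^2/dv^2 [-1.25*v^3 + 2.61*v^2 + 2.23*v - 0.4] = 5.22 - 7.5*v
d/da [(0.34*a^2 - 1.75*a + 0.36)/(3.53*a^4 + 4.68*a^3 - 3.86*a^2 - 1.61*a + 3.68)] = (-2.4004*a^5 + 16.9413*a^4 + 11.2968*a^3 - 12.3568*a^2 + 5.2816*a - 5.8604)/(12.4609*a^8 + 33.0408*a^7 - 5.3492*a^6 - 47.4962*a^5 + 25.8108*a^4 + 46.874*a^3 - 25.8175*a^2 - 11.8496*a + 13.5424)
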